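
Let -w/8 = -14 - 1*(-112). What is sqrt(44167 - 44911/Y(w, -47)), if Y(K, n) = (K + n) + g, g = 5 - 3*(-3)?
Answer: 5*sqrt(1180707158)/817 ≈ 210.29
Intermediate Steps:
w = -784 (w = -8*(-14 - 1*(-112)) = -8*(-14 + 112) = -8*98 = -784)
g = 14 (g = 5 + 9 = 14)
Y(K, n) = 14 + K + n (Y(K, n) = (K + n) + 14 = 14 + K + n)
sqrt(44167 - 44911/Y(w, -47)) = sqrt(44167 - 44911/(14 - 784 - 47)) = sqrt(44167 - 44911/(-817)) = sqrt(44167 - 44911*(-1/817)) = sqrt(44167 + 44911/817) = sqrt(36129350/817) = 5*sqrt(1180707158)/817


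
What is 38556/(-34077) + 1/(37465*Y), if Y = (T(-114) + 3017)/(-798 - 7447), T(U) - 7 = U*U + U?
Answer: -1531767103607/1353807171222 ≈ -1.1315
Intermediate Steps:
T(U) = 7 + U + U**2 (T(U) = 7 + (U*U + U) = 7 + (U**2 + U) = 7 + (U + U**2) = 7 + U + U**2)
Y = -15906/8245 (Y = ((7 - 114 + (-114)**2) + 3017)/(-798 - 7447) = ((7 - 114 + 12996) + 3017)/(-8245) = (12889 + 3017)*(-1/8245) = 15906*(-1/8245) = -15906/8245 ≈ -1.9292)
38556/(-34077) + 1/(37465*Y) = 38556/(-34077) + 1/(37465*(-15906/8245)) = 38556*(-1/34077) + (1/37465)*(-8245/15906) = -12852/11359 - 1649/119183658 = -1531767103607/1353807171222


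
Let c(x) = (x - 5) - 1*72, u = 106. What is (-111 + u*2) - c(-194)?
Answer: 372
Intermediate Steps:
c(x) = -77 + x (c(x) = (-5 + x) - 72 = -77 + x)
(-111 + u*2) - c(-194) = (-111 + 106*2) - (-77 - 194) = (-111 + 212) - 1*(-271) = 101 + 271 = 372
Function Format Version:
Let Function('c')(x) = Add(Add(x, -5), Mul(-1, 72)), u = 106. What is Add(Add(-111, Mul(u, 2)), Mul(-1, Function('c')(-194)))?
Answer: 372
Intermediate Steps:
Function('c')(x) = Add(-77, x) (Function('c')(x) = Add(Add(-5, x), -72) = Add(-77, x))
Add(Add(-111, Mul(u, 2)), Mul(-1, Function('c')(-194))) = Add(Add(-111, Mul(106, 2)), Mul(-1, Add(-77, -194))) = Add(Add(-111, 212), Mul(-1, -271)) = Add(101, 271) = 372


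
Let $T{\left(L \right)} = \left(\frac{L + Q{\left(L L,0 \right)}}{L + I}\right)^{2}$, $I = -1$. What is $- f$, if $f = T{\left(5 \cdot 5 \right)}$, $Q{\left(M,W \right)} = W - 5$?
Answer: $- \frac{25}{36} \approx -0.69444$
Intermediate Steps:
$Q{\left(M,W \right)} = -5 + W$ ($Q{\left(M,W \right)} = W - 5 = -5 + W$)
$T{\left(L \right)} = \frac{\left(-5 + L\right)^{2}}{\left(-1 + L\right)^{2}}$ ($T{\left(L \right)} = \left(\frac{L + \left(-5 + 0\right)}{L - 1}\right)^{2} = \left(\frac{L - 5}{-1 + L}\right)^{2} = \left(\frac{-5 + L}{-1 + L}\right)^{2} = \frac{\left(-5 + L\right)^{2}}{\left(-1 + L\right)^{2}}$)
$f = \frac{25}{36}$ ($f = \frac{\left(-5 + 5 \cdot 5\right)^{2}}{\left(-1 + 5 \cdot 5\right)^{2}} = \frac{\left(-5 + 25\right)^{2}}{\left(-1 + 25\right)^{2}} = \frac{20^{2}}{576} = \frac{1}{576} \cdot 400 = \frac{25}{36} \approx 0.69444$)
$- f = \left(-1\right) \frac{25}{36} = - \frac{25}{36}$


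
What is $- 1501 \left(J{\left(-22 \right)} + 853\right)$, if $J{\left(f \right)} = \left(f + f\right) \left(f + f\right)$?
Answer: $-4186289$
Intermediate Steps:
$J{\left(f \right)} = 4 f^{2}$ ($J{\left(f \right)} = 2 f 2 f = 4 f^{2}$)
$- 1501 \left(J{\left(-22 \right)} + 853\right) = - 1501 \left(4 \left(-22\right)^{2} + 853\right) = - 1501 \left(4 \cdot 484 + 853\right) = - 1501 \left(1936 + 853\right) = \left(-1501\right) 2789 = -4186289$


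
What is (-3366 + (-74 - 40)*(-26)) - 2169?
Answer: -2571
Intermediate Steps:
(-3366 + (-74 - 40)*(-26)) - 2169 = (-3366 - 114*(-26)) - 2169 = (-3366 + 2964) - 2169 = -402 - 2169 = -2571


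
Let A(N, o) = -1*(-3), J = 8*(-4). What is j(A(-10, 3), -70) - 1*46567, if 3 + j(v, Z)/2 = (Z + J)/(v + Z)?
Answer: -3120187/67 ≈ -46570.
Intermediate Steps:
J = -32
A(N, o) = 3
j(v, Z) = -6 + 2*(-32 + Z)/(Z + v) (j(v, Z) = -6 + 2*((Z - 32)/(v + Z)) = -6 + 2*((-32 + Z)/(Z + v)) = -6 + 2*(-32 + Z)/(Z + v))
j(A(-10, 3), -70) - 1*46567 = 2*(-32 - 3*3 - 2*(-70))/(-70 + 3) - 1*46567 = 2*(-32 - 9 + 140)/(-67) - 46567 = 2*(-1/67)*99 - 46567 = -198/67 - 46567 = -3120187/67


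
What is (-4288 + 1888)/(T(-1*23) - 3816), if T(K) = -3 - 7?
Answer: 1200/1913 ≈ 0.62729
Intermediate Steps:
T(K) = -10
(-4288 + 1888)/(T(-1*23) - 3816) = (-4288 + 1888)/(-10 - 3816) = -2400/(-3826) = -2400*(-1/3826) = 1200/1913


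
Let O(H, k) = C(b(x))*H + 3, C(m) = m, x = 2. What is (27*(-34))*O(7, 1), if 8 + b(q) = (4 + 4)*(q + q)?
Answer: -156978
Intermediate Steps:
b(q) = -8 + 16*q (b(q) = -8 + (4 + 4)*(q + q) = -8 + 8*(2*q) = -8 + 16*q)
O(H, k) = 3 + 24*H (O(H, k) = (-8 + 16*2)*H + 3 = (-8 + 32)*H + 3 = 24*H + 3 = 3 + 24*H)
(27*(-34))*O(7, 1) = (27*(-34))*(3 + 24*7) = -918*(3 + 168) = -918*171 = -156978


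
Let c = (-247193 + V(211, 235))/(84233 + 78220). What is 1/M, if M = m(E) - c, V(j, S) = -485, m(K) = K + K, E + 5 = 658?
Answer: 162453/212411296 ≈ 0.00076480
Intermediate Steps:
E = 653 (E = -5 + 658 = 653)
m(K) = 2*K
c = -247678/162453 (c = (-247193 - 485)/(84233 + 78220) = -247678/162453 ≈ -1.5246)
M = 212411296/162453 (M = 2*653 - 1*(-247678/162453) = 1306 + 247678/162453 = 212411296/162453 ≈ 1307.5)
1/M = 1/(212411296/162453) = 162453/212411296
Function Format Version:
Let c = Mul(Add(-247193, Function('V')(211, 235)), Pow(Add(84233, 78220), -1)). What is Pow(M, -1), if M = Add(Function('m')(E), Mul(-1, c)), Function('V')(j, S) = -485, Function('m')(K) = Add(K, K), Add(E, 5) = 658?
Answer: Rational(162453, 212411296) ≈ 0.00076480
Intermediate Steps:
E = 653 (E = Add(-5, 658) = 653)
Function('m')(K) = Mul(2, K)
c = Rational(-247678, 162453) (c = Mul(Add(-247193, -485), Pow(Add(84233, 78220), -1)) = Mul(-247678, Pow(162453, -1)) = Mul(-247678, Rational(1, 162453)) = Rational(-247678, 162453) ≈ -1.5246)
M = Rational(212411296, 162453) (M = Add(Mul(2, 653), Mul(-1, Rational(-247678, 162453))) = Add(1306, Rational(247678, 162453)) = Rational(212411296, 162453) ≈ 1307.5)
Pow(M, -1) = Pow(Rational(212411296, 162453), -1) = Rational(162453, 212411296)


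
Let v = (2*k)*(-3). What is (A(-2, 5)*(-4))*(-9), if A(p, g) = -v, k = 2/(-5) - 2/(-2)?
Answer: 648/5 ≈ 129.60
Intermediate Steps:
k = 3/5 (k = 2*(-1/5) - 2*(-1/2) = -2/5 + 1 = 3/5 ≈ 0.60000)
v = -18/5 (v = (2*(3/5))*(-3) = (6/5)*(-3) = -18/5 ≈ -3.6000)
A(p, g) = 18/5 (A(p, g) = -1*(-18/5) = 18/5)
(A(-2, 5)*(-4))*(-9) = ((18/5)*(-4))*(-9) = -72/5*(-9) = 648/5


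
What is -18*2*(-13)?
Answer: 468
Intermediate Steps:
-18*2*(-13) = -36*(-13) = 468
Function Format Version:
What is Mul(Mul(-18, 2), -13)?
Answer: 468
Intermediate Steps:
Mul(Mul(-18, 2), -13) = Mul(-36, -13) = 468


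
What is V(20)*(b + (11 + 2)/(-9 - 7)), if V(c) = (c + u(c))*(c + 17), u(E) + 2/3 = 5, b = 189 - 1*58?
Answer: 5626183/48 ≈ 1.1721e+5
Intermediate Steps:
b = 131 (b = 189 - 58 = 131)
u(E) = 13/3 (u(E) = -2/3 + 5 = 13/3)
V(c) = (17 + c)*(13/3 + c) (V(c) = (c + 13/3)*(c + 17) = (13/3 + c)*(17 + c) = (17 + c)*(13/3 + c))
V(20)*(b + (11 + 2)/(-9 - 7)) = (221/3 + 20**2 + (64/3)*20)*(131 + (11 + 2)/(-9 - 7)) = (221/3 + 400 + 1280/3)*(131 + 13/(-16)) = 2701*(131 - 1/16*13)/3 = 2701*(131 - 13/16)/3 = (2701/3)*(2083/16) = 5626183/48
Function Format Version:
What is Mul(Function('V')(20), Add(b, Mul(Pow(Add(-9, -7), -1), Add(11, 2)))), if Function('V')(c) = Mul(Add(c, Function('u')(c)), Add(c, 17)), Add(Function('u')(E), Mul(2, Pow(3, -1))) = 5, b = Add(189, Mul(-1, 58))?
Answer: Rational(5626183, 48) ≈ 1.1721e+5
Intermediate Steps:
b = 131 (b = Add(189, -58) = 131)
Function('u')(E) = Rational(13, 3) (Function('u')(E) = Add(Rational(-2, 3), 5) = Rational(13, 3))
Function('V')(c) = Mul(Add(17, c), Add(Rational(13, 3), c)) (Function('V')(c) = Mul(Add(c, Rational(13, 3)), Add(c, 17)) = Mul(Add(Rational(13, 3), c), Add(17, c)) = Mul(Add(17, c), Add(Rational(13, 3), c)))
Mul(Function('V')(20), Add(b, Mul(Pow(Add(-9, -7), -1), Add(11, 2)))) = Mul(Add(Rational(221, 3), Pow(20, 2), Mul(Rational(64, 3), 20)), Add(131, Mul(Pow(Add(-9, -7), -1), Add(11, 2)))) = Mul(Add(Rational(221, 3), 400, Rational(1280, 3)), Add(131, Mul(Pow(-16, -1), 13))) = Mul(Rational(2701, 3), Add(131, Mul(Rational(-1, 16), 13))) = Mul(Rational(2701, 3), Add(131, Rational(-13, 16))) = Mul(Rational(2701, 3), Rational(2083, 16)) = Rational(5626183, 48)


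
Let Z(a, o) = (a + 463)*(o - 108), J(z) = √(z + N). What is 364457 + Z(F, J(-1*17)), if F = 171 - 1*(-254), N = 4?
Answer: 268553 + 888*I*√13 ≈ 2.6855e+5 + 3201.7*I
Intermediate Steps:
F = 425 (F = 171 + 254 = 425)
J(z) = √(4 + z) (J(z) = √(z + 4) = √(4 + z))
Z(a, o) = (-108 + o)*(463 + a) (Z(a, o) = (463 + a)*(-108 + o) = (-108 + o)*(463 + a))
364457 + Z(F, J(-1*17)) = 364457 + (-50004 - 108*425 + 463*√(4 - 1*17) + 425*√(4 - 1*17)) = 364457 + (-50004 - 45900 + 463*√(4 - 17) + 425*√(4 - 17)) = 364457 + (-50004 - 45900 + 463*√(-13) + 425*√(-13)) = 364457 + (-50004 - 45900 + 463*(I*√13) + 425*(I*√13)) = 364457 + (-50004 - 45900 + 463*I*√13 + 425*I*√13) = 364457 + (-95904 + 888*I*√13) = 268553 + 888*I*√13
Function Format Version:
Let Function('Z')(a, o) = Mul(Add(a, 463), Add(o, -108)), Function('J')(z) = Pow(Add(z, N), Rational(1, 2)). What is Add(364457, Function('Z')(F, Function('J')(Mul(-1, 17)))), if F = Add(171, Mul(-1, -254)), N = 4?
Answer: Add(268553, Mul(888, I, Pow(13, Rational(1, 2)))) ≈ Add(2.6855e+5, Mul(3201.7, I))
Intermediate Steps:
F = 425 (F = Add(171, 254) = 425)
Function('J')(z) = Pow(Add(4, z), Rational(1, 2)) (Function('J')(z) = Pow(Add(z, 4), Rational(1, 2)) = Pow(Add(4, z), Rational(1, 2)))
Function('Z')(a, o) = Mul(Add(-108, o), Add(463, a)) (Function('Z')(a, o) = Mul(Add(463, a), Add(-108, o)) = Mul(Add(-108, o), Add(463, a)))
Add(364457, Function('Z')(F, Function('J')(Mul(-1, 17)))) = Add(364457, Add(-50004, Mul(-108, 425), Mul(463, Pow(Add(4, Mul(-1, 17)), Rational(1, 2))), Mul(425, Pow(Add(4, Mul(-1, 17)), Rational(1, 2))))) = Add(364457, Add(-50004, -45900, Mul(463, Pow(Add(4, -17), Rational(1, 2))), Mul(425, Pow(Add(4, -17), Rational(1, 2))))) = Add(364457, Add(-50004, -45900, Mul(463, Pow(-13, Rational(1, 2))), Mul(425, Pow(-13, Rational(1, 2))))) = Add(364457, Add(-50004, -45900, Mul(463, Mul(I, Pow(13, Rational(1, 2)))), Mul(425, Mul(I, Pow(13, Rational(1, 2)))))) = Add(364457, Add(-50004, -45900, Mul(463, I, Pow(13, Rational(1, 2))), Mul(425, I, Pow(13, Rational(1, 2))))) = Add(364457, Add(-95904, Mul(888, I, Pow(13, Rational(1, 2))))) = Add(268553, Mul(888, I, Pow(13, Rational(1, 2))))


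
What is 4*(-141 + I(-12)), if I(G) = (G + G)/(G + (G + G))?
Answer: -1684/3 ≈ -561.33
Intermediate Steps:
I(G) = ⅔ (I(G) = (2*G)/(G + 2*G) = (2*G)/((3*G)) = (2*G)*(1/(3*G)) = ⅔)
4*(-141 + I(-12)) = 4*(-141 + ⅔) = 4*(-421/3) = -1684/3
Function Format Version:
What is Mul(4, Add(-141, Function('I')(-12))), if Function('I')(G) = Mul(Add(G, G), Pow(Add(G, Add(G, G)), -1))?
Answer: Rational(-1684, 3) ≈ -561.33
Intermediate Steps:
Function('I')(G) = Rational(2, 3) (Function('I')(G) = Mul(Mul(2, G), Pow(Add(G, Mul(2, G)), -1)) = Mul(Mul(2, G), Pow(Mul(3, G), -1)) = Mul(Mul(2, G), Mul(Rational(1, 3), Pow(G, -1))) = Rational(2, 3))
Mul(4, Add(-141, Function('I')(-12))) = Mul(4, Add(-141, Rational(2, 3))) = Mul(4, Rational(-421, 3)) = Rational(-1684, 3)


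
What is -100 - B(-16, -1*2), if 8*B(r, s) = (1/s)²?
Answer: -3201/32 ≈ -100.03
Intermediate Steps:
B(r, s) = 1/(8*s²) (B(r, s) = (1/s)²/8 = 1/(8*s²))
-100 - B(-16, -1*2) = -100 - 1/(8*(-1*2)²) = -100 - 1/(8*(-2)²) = -100 - 1/(8*4) = -100 - 1*1/32 = -100 - 1/32 = -3201/32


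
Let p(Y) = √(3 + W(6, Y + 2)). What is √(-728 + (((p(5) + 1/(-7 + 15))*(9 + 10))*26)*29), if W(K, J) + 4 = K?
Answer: √(4251 + 57304*√5)/2 ≈ 181.92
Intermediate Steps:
W(K, J) = -4 + K
p(Y) = √5 (p(Y) = √(3 + (-4 + 6)) = √(3 + 2) = √5)
√(-728 + (((p(5) + 1/(-7 + 15))*(9 + 10))*26)*29) = √(-728 + (((√5 + 1/(-7 + 15))*(9 + 10))*26)*29) = √(-728 + (((√5 + 1/8)*19)*26)*29) = √(-728 + (((√5 + ⅛)*19)*26)*29) = √(-728 + (((⅛ + √5)*19)*26)*29) = √(-728 + ((19/8 + 19*√5)*26)*29) = √(-728 + (247/4 + 494*√5)*29) = √(-728 + (7163/4 + 14326*√5)) = √(4251/4 + 14326*√5)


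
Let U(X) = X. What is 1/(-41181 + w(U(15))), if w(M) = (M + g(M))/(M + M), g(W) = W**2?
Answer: -1/41173 ≈ -2.4288e-5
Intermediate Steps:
w(M) = (M + M**2)/(2*M) (w(M) = (M + M**2)/(M + M) = (M + M**2)/((2*M)) = (M + M**2)*(1/(2*M)) = (M + M**2)/(2*M))
1/(-41181 + w(U(15))) = 1/(-41181 + (1/2 + (1/2)*15)) = 1/(-41181 + (1/2 + 15/2)) = 1/(-41181 + 8) = 1/(-41173) = -1/41173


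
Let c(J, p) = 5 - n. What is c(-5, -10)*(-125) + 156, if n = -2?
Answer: -719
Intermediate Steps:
c(J, p) = 7 (c(J, p) = 5 - 1*(-2) = 5 + 2 = 7)
c(-5, -10)*(-125) + 156 = 7*(-125) + 156 = -875 + 156 = -719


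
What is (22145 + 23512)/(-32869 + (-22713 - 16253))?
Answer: -15219/23945 ≈ -0.63558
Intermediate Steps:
(22145 + 23512)/(-32869 + (-22713 - 16253)) = 45657/(-32869 - 38966) = 45657/(-71835) = 45657*(-1/71835) = -15219/23945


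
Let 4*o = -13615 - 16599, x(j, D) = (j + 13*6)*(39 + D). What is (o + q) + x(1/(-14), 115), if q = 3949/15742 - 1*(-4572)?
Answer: 70994459/7871 ≈ 9019.8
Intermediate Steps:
x(j, D) = (39 + D)*(78 + j) (x(j, D) = (j + 78)*(39 + D) = (78 + j)*(39 + D) = (39 + D)*(78 + j))
o = -15107/2 (o = (-13615 - 16599)/4 = (1/4)*(-30214) = -15107/2 ≈ -7553.5)
q = 71976373/15742 (q = 3949*(1/15742) + 4572 = 3949/15742 + 4572 = 71976373/15742 ≈ 4572.3)
(o + q) + x(1/(-14), 115) = (-15107/2 + 71976373/15742) + (3042 + 39/(-14) + 78*115 + 115/(-14)) = -23465412/7871 + (3042 + 39*(-1/14) + 8970 + 115*(-1/14)) = -23465412/7871 + (3042 - 39/14 + 8970 - 115/14) = -23465412/7871 + 12001 = 70994459/7871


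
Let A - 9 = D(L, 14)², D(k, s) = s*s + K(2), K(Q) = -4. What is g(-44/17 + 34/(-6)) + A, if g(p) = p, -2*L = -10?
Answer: 1880102/51 ≈ 36865.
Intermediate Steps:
L = 5 (L = -½*(-10) = 5)
D(k, s) = -4 + s² (D(k, s) = s*s - 4 = s² - 4 = -4 + s²)
A = 36873 (A = 9 + (-4 + 14²)² = 9 + (-4 + 196)² = 9 + 192² = 9 + 36864 = 36873)
g(-44/17 + 34/(-6)) + A = (-44/17 + 34/(-6)) + 36873 = (-44*1/17 + 34*(-⅙)) + 36873 = (-44/17 - 17/3) + 36873 = -421/51 + 36873 = 1880102/51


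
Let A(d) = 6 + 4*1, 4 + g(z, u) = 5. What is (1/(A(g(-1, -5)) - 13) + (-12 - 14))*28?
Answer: -2212/3 ≈ -737.33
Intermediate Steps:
g(z, u) = 1 (g(z, u) = -4 + 5 = 1)
A(d) = 10 (A(d) = 6 + 4 = 10)
(1/(A(g(-1, -5)) - 13) + (-12 - 14))*28 = (1/(10 - 13) + (-12 - 14))*28 = (1/(-3) - 26)*28 = (-⅓ - 26)*28 = -79/3*28 = -2212/3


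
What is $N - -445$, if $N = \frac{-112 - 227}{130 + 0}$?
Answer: $\frac{57511}{130} \approx 442.39$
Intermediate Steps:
$N = - \frac{339}{130} \approx -2.6077$
$N - -445 = - \frac{339}{130} - -445 = - \frac{339}{130} + 445 = \frac{57511}{130}$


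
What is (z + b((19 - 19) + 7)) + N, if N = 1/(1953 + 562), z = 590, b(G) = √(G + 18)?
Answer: 1496426/2515 ≈ 595.00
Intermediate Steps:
b(G) = √(18 + G)
N = 1/2515 ≈ 0.00039761
(z + b((19 - 19) + 7)) + N = (590 + √(18 + ((19 - 19) + 7))) + 1/2515 = (590 + √(18 + (0 + 7))) + 1/2515 = (590 + √(18 + 7)) + 1/2515 = (590 + √25) + 1/2515 = (590 + 5) + 1/2515 = 595 + 1/2515 = 1496426/2515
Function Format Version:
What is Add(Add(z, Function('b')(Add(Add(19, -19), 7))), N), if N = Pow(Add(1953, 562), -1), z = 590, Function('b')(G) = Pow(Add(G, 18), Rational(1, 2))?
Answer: Rational(1496426, 2515) ≈ 595.00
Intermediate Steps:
Function('b')(G) = Pow(Add(18, G), Rational(1, 2))
N = Rational(1, 2515) (N = Pow(2515, -1) = Rational(1, 2515) ≈ 0.00039761)
Add(Add(z, Function('b')(Add(Add(19, -19), 7))), N) = Add(Add(590, Pow(Add(18, Add(Add(19, -19), 7)), Rational(1, 2))), Rational(1, 2515)) = Add(Add(590, Pow(Add(18, Add(0, 7)), Rational(1, 2))), Rational(1, 2515)) = Add(Add(590, Pow(Add(18, 7), Rational(1, 2))), Rational(1, 2515)) = Add(Add(590, Pow(25, Rational(1, 2))), Rational(1, 2515)) = Add(Add(590, 5), Rational(1, 2515)) = Add(595, Rational(1, 2515)) = Rational(1496426, 2515)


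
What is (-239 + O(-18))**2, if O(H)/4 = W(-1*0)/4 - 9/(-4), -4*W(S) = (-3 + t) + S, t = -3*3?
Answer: 51529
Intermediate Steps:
t = -9
W(S) = 3 - S/4 (W(S) = -((-3 - 9) + S)/4 = -(-12 + S)/4 = 3 - S/4)
O(H) = 12 (O(H) = 4*((3 - (-1)*0/4)/4 - 9/(-4)) = 4*((3 - 1/4*0)*(1/4) - 9*(-1/4)) = 4*((3 + 0)*(1/4) + 9/4) = 4*(3*(1/4) + 9/4) = 4*(3/4 + 9/4) = 4*3 = 12)
(-239 + O(-18))**2 = (-239 + 12)**2 = (-227)**2 = 51529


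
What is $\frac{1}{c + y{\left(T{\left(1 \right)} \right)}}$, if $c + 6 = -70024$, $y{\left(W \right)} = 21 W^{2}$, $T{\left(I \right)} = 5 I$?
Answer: $- \frac{1}{69505} \approx -1.4387 \cdot 10^{-5}$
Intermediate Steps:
$c = -70030$ ($c = -6 - 70024 = -70030$)
$\frac{1}{c + y{\left(T{\left(1 \right)} \right)}} = \frac{1}{-70030 + 21 \left(5 \cdot 1\right)^{2}} = \frac{1}{-70030 + 21 \cdot 5^{2}} = \frac{1}{-70030 + 21 \cdot 25} = \frac{1}{-70030 + 525} = \frac{1}{-69505} = - \frac{1}{69505}$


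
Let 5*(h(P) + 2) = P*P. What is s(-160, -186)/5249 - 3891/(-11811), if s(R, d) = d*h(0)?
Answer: 8272517/20665313 ≈ 0.40031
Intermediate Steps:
h(P) = -2 + P**2/5 (h(P) = -2 + (P*P)/5 = -2 + P**2/5)
s(R, d) = -2*d (s(R, d) = d*(-2 + (1/5)*0**2) = d*(-2 + (1/5)*0) = d*(-2 + 0) = d*(-2) = -2*d)
s(-160, -186)/5249 - 3891/(-11811) = -2*(-186)/5249 - 3891/(-11811) = 372*(1/5249) - 3891*(-1/11811) = 372/5249 + 1297/3937 = 8272517/20665313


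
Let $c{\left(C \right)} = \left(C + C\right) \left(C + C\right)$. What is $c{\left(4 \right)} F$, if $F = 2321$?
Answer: $148544$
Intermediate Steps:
$c{\left(C \right)} = 4 C^{2}$ ($c{\left(C \right)} = 2 C 2 C = 4 C^{2}$)
$c{\left(4 \right)} F = 4 \cdot 4^{2} \cdot 2321 = 4 \cdot 16 \cdot 2321 = 64 \cdot 2321 = 148544$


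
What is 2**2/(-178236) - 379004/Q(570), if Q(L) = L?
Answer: -2814673301/4233105 ≈ -664.92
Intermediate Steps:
2**2/(-178236) - 379004/Q(570) = 2**2/(-178236) - 379004/570 = 4*(-1/178236) - 379004*1/570 = -1/44559 - 189502/285 = -2814673301/4233105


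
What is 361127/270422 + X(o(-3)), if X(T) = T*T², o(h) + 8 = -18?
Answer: -4752575945/270422 ≈ -17575.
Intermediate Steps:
o(h) = -26 (o(h) = -8 - 18 = -26)
X(T) = T³
361127/270422 + X(o(-3)) = 361127/270422 + (-26)³ = 361127*(1/270422) - 17576 = 361127/270422 - 17576 = -4752575945/270422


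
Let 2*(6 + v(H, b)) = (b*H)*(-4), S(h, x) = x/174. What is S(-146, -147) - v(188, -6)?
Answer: -130549/58 ≈ -2250.8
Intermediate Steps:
S(h, x) = x/174 (S(h, x) = x*(1/174) = x/174)
v(H, b) = -6 - 2*H*b (v(H, b) = -6 + ((b*H)*(-4))/2 = -6 + ((H*b)*(-4))/2 = -6 + (-4*H*b)/2 = -6 - 2*H*b)
S(-146, -147) - v(188, -6) = (1/174)*(-147) - (-6 - 2*188*(-6)) = -49/58 - (-6 + 2256) = -49/58 - 1*2250 = -49/58 - 2250 = -130549/58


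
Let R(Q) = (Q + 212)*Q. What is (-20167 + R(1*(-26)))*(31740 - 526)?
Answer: -780443642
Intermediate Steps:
R(Q) = Q*(212 + Q) (R(Q) = (212 + Q)*Q = Q*(212 + Q))
(-20167 + R(1*(-26)))*(31740 - 526) = (-20167 + (1*(-26))*(212 + 1*(-26)))*(31740 - 526) = (-20167 - 26*(212 - 26))*31214 = (-20167 - 26*186)*31214 = (-20167 - 4836)*31214 = -25003*31214 = -780443642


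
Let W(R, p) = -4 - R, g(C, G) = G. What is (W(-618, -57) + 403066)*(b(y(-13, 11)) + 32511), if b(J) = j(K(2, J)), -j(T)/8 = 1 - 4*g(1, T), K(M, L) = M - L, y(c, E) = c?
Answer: 13314577440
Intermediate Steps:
j(T) = -8 + 32*T (j(T) = -8*(1 - 4*T) = -8 + 32*T)
b(J) = 56 - 32*J (b(J) = -8 + 32*(2 - J) = -8 + (64 - 32*J) = 56 - 32*J)
(W(-618, -57) + 403066)*(b(y(-13, 11)) + 32511) = ((-4 - 1*(-618)) + 403066)*((56 - 32*(-13)) + 32511) = ((-4 + 618) + 403066)*((56 + 416) + 32511) = (614 + 403066)*(472 + 32511) = 403680*32983 = 13314577440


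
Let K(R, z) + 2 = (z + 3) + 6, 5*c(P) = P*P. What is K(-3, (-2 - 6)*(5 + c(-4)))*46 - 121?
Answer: -14083/5 ≈ -2816.6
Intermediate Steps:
c(P) = P**2/5 (c(P) = (P*P)/5 = P**2/5)
K(R, z) = 7 + z (K(R, z) = -2 + ((z + 3) + 6) = -2 + ((3 + z) + 6) = -2 + (9 + z) = 7 + z)
K(-3, (-2 - 6)*(5 + c(-4)))*46 - 121 = (7 + (-2 - 6)*(5 + (1/5)*(-4)**2))*46 - 121 = (7 - 8*(5 + (1/5)*16))*46 - 121 = (7 - 8*(5 + 16/5))*46 - 121 = (7 - 8*41/5)*46 - 121 = (7 - 328/5)*46 - 121 = -293/5*46 - 121 = -13478/5 - 121 = -14083/5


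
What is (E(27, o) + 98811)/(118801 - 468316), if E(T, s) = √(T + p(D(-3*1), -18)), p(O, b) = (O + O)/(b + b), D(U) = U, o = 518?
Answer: -10979/38835 - √978/2097090 ≈ -0.28272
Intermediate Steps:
p(O, b) = O/b (p(O, b) = (2*O)/((2*b)) = (2*O)*(1/(2*b)) = O/b)
E(T, s) = √(⅙ + T) (E(T, s) = √(T - 3*1/(-18)) = √(T - 3*(-1/18)) = √(T + ⅙) = √(⅙ + T))
(E(27, o) + 98811)/(118801 - 468316) = (√(6 + 36*27)/6 + 98811)/(118801 - 468316) = (√(6 + 972)/6 + 98811)/(-349515) = (√978/6 + 98811)*(-1/349515) = (98811 + √978/6)*(-1/349515) = -10979/38835 - √978/2097090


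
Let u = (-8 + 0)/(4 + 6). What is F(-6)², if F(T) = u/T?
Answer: 4/225 ≈ 0.017778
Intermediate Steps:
u = -⅘ (u = -8/10 = -8*⅒ = -⅘ ≈ -0.80000)
F(T) = -4/(5*T)
F(-6)² = (-⅘/(-6))² = (-⅘*(-⅙))² = (2/15)² = 4/225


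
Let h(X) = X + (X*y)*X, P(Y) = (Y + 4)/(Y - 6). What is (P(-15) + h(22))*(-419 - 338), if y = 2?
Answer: -15746357/21 ≈ -7.4983e+5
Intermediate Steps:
P(Y) = (4 + Y)/(-6 + Y)
h(X) = X + 2*X**2 (h(X) = X + (X*2)*X = X + (2*X)*X = X + 2*X**2)
(P(-15) + h(22))*(-419 - 338) = ((4 - 15)/(-6 - 15) + 22*(1 + 2*22))*(-419 - 338) = (-11/(-21) + 22*(1 + 44))*(-757) = (-1/21*(-11) + 22*45)*(-757) = (11/21 + 990)*(-757) = (20801/21)*(-757) = -15746357/21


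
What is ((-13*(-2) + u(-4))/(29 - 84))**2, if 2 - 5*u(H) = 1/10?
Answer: 1739761/7562500 ≈ 0.23005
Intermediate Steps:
u(H) = 19/50 (u(H) = 2/5 - 1/5/10 = 2/5 - 1/5*1/10 = 2/5 - 1/50 = 19/50)
((-13*(-2) + u(-4))/(29 - 84))**2 = ((-13*(-2) + 19/50)/(29 - 84))**2 = ((26 + 19/50)/(-55))**2 = ((1319/50)*(-1/55))**2 = (-1319/2750)**2 = 1739761/7562500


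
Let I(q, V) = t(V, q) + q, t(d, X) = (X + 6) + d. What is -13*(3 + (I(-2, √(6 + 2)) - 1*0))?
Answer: -65 - 26*√2 ≈ -101.77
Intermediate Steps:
t(d, X) = 6 + X + d (t(d, X) = (6 + X) + d = 6 + X + d)
I(q, V) = 6 + V + 2*q (I(q, V) = (6 + q + V) + q = (6 + V + q) + q = 6 + V + 2*q)
-13*(3 + (I(-2, √(6 + 2)) - 1*0)) = -13*(3 + ((6 + √(6 + 2) + 2*(-2)) - 1*0)) = -13*(3 + ((6 + √8 - 4) + 0)) = -13*(3 + ((6 + 2*√2 - 4) + 0)) = -13*(3 + ((2 + 2*√2) + 0)) = -13*(3 + (2 + 2*√2)) = -13*(5 + 2*√2) = -65 - 26*√2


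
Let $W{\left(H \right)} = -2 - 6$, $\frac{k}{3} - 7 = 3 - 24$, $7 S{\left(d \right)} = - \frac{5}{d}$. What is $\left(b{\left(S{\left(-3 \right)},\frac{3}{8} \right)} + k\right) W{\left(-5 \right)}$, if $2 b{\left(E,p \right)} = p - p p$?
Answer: $\frac{5361}{16} \approx 335.06$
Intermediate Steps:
$S{\left(d \right)} = - \frac{5}{7 d}$ ($S{\left(d \right)} = \frac{\left(-5\right) \frac{1}{d}}{7} = - \frac{5}{7 d}$)
$k = -42$ ($k = 21 + 3 \left(3 - 24\right) = 21 + 3 \left(-21\right) = 21 - 63 = -42$)
$W{\left(H \right)} = -8$ ($W{\left(H \right)} = -2 - 6 = -8$)
$b{\left(E,p \right)} = \frac{p}{2} - \frac{p^{2}}{2}$ ($b{\left(E,p \right)} = \frac{p - p p}{2} = \frac{p - p^{2}}{2} = \frac{p}{2} - \frac{p^{2}}{2}$)
$\left(b{\left(S{\left(-3 \right)},\frac{3}{8} \right)} + k\right) W{\left(-5 \right)} = \left(\frac{\frac{3}{8} \left(1 - \frac{3}{8}\right)}{2} - 42\right) \left(-8\right) = \left(\frac{3 \cdot \frac{1}{8} \left(1 - 3 \cdot \frac{1}{8}\right)}{2} - 42\right) \left(-8\right) = \left(\frac{1}{2} \cdot \frac{3}{8} \left(1 - \frac{3}{8}\right) - 42\right) \left(-8\right) = \left(\frac{1}{2} \cdot \frac{3}{8} \cdot \frac{5}{8} - 42\right) \left(-8\right) = \left(\frac{15}{128} - 42\right) \left(-8\right) = \left(- \frac{5361}{128}\right) \left(-8\right) = \frac{5361}{16}$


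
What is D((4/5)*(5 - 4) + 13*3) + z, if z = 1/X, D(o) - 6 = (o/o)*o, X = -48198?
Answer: 11037337/240990 ≈ 45.800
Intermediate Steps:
D(o) = 6 + o (D(o) = 6 + (o/o)*o = 6 + 1*o = 6 + o)
z = -1/48198 (z = 1/(-48198) = -1/48198 ≈ -2.0748e-5)
D((4/5)*(5 - 4) + 13*3) + z = (6 + ((4/5)*(5 - 4) + 13*3)) - 1/48198 = (6 + ((4*(⅕))*1 + 39)) - 1/48198 = (6 + ((⅘)*1 + 39)) - 1/48198 = (6 + (⅘ + 39)) - 1/48198 = (6 + 199/5) - 1/48198 = 229/5 - 1/48198 = 11037337/240990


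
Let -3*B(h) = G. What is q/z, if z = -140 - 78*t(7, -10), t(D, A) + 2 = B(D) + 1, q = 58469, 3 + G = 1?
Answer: -58469/114 ≈ -512.89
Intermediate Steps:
G = -2 (G = -3 + 1 = -2)
B(h) = 2/3 (B(h) = -1/3*(-2) = 2/3)
t(D, A) = -1/3 (t(D, A) = -2 + (2/3 + 1) = -2 + 5/3 = -1/3)
z = -114 (z = -140 - 78*(-1/3) = -140 + 26 = -114)
q/z = 58469/(-114) = 58469*(-1/114) = -58469/114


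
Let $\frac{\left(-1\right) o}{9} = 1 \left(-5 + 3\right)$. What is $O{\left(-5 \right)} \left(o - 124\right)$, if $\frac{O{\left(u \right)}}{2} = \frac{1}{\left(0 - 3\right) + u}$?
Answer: $\frac{53}{2} \approx 26.5$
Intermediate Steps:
$O{\left(u \right)} = \frac{2}{-3 + u}$ ($O{\left(u \right)} = \frac{2}{\left(0 - 3\right) + u} = \frac{2}{-3 + u}$)
$o = 18$ ($o = - 9 \cdot 1 \left(-5 + 3\right) = - 9 \cdot 1 \left(-2\right) = \left(-9\right) \left(-2\right) = 18$)
$O{\left(-5 \right)} \left(o - 124\right) = \frac{2}{-3 - 5} \left(18 - 124\right) = \frac{2}{-8} \left(-106\right) = 2 \left(- \frac{1}{8}\right) \left(-106\right) = \left(- \frac{1}{4}\right) \left(-106\right) = \frac{53}{2}$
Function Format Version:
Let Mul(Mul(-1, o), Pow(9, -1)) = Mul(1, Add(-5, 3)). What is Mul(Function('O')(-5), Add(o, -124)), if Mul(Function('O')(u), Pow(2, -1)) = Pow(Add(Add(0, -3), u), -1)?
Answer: Rational(53, 2) ≈ 26.500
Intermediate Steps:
Function('O')(u) = Mul(2, Pow(Add(-3, u), -1)) (Function('O')(u) = Mul(2, Pow(Add(Add(0, -3), u), -1)) = Mul(2, Pow(Add(-3, u), -1)))
o = 18 (o = Mul(-9, Mul(1, Add(-5, 3))) = Mul(-9, Mul(1, -2)) = Mul(-9, -2) = 18)
Mul(Function('O')(-5), Add(o, -124)) = Mul(Mul(2, Pow(Add(-3, -5), -1)), Add(18, -124)) = Mul(Mul(2, Pow(-8, -1)), -106) = Mul(Mul(2, Rational(-1, 8)), -106) = Mul(Rational(-1, 4), -106) = Rational(53, 2)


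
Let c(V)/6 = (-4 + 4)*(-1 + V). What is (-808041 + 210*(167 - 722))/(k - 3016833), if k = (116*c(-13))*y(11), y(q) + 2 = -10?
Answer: 308197/1005611 ≈ 0.30648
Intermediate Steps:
y(q) = -12 (y(q) = -2 - 10 = -12)
c(V) = 0 (c(V) = 6*((-4 + 4)*(-1 + V)) = 6*(0*(-1 + V)) = 6*0 = 0)
k = 0 (k = (116*0)*(-12) = 0*(-12) = 0)
(-808041 + 210*(167 - 722))/(k - 3016833) = (-808041 + 210*(167 - 722))/(0 - 3016833) = (-808041 + 210*(-555))/(-3016833) = (-808041 - 116550)*(-1/3016833) = -924591*(-1/3016833) = 308197/1005611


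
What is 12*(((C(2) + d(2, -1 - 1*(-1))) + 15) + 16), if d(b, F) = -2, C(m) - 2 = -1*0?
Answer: 372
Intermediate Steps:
C(m) = 2 (C(m) = 2 - 1*0 = 2 + 0 = 2)
12*(((C(2) + d(2, -1 - 1*(-1))) + 15) + 16) = 12*(((2 - 2) + 15) + 16) = 12*((0 + 15) + 16) = 12*(15 + 16) = 12*31 = 372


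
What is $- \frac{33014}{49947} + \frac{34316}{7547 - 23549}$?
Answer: $- \frac{373711880}{133208649} \approx -2.8055$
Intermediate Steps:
$- \frac{33014}{49947} + \frac{34316}{7547 - 23549} = \left(-33014\right) \frac{1}{49947} + \frac{34316}{-16002} = - \frac{33014}{49947} + 34316 \left(- \frac{1}{16002}\right) = - \frac{33014}{49947} - \frac{17158}{8001} = - \frac{373711880}{133208649}$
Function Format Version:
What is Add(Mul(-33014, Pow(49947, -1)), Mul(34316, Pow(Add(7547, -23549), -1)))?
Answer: Rational(-373711880, 133208649) ≈ -2.8055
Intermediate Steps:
Add(Mul(-33014, Pow(49947, -1)), Mul(34316, Pow(Add(7547, -23549), -1))) = Add(Mul(-33014, Rational(1, 49947)), Mul(34316, Pow(-16002, -1))) = Add(Rational(-33014, 49947), Mul(34316, Rational(-1, 16002))) = Add(Rational(-33014, 49947), Rational(-17158, 8001)) = Rational(-373711880, 133208649)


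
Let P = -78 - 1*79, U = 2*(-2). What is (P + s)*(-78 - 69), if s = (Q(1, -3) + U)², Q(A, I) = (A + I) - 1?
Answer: 15876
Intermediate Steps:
Q(A, I) = -1 + A + I
U = -4
P = -157 (P = -78 - 79 = -157)
s = 49 (s = ((-1 + 1 - 3) - 4)² = (-3 - 4)² = (-7)² = 49)
(P + s)*(-78 - 69) = (-157 + 49)*(-78 - 69) = -108*(-147) = 15876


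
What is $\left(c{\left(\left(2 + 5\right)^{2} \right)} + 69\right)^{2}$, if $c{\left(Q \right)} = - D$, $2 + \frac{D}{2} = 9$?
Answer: $3025$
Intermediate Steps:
$D = 14$ ($D = -4 + 2 \cdot 9 = -4 + 18 = 14$)
$c{\left(Q \right)} = -14$ ($c{\left(Q \right)} = \left(-1\right) 14 = -14$)
$\left(c{\left(\left(2 + 5\right)^{2} \right)} + 69\right)^{2} = \left(-14 + 69\right)^{2} = 55^{2} = 3025$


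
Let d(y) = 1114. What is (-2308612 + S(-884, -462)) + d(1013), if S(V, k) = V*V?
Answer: -1526042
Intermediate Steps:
S(V, k) = V²
(-2308612 + S(-884, -462)) + d(1013) = (-2308612 + (-884)²) + 1114 = (-2308612 + 781456) + 1114 = -1527156 + 1114 = -1526042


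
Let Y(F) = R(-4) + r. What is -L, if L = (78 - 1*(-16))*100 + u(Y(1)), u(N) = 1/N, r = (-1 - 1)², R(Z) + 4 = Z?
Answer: -37599/4 ≈ -9399.8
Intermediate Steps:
R(Z) = -4 + Z
r = 4 (r = (-2)² = 4)
Y(F) = -4 (Y(F) = (-4 - 4) + 4 = -8 + 4 = -4)
u(N) = 1/N
L = 37599/4 (L = (78 - 1*(-16))*100 + 1/(-4) = (78 + 16)*100 - ¼ = 94*100 - ¼ = 9400 - ¼ = 37599/4 ≈ 9399.8)
-L = -1*37599/4 = -37599/4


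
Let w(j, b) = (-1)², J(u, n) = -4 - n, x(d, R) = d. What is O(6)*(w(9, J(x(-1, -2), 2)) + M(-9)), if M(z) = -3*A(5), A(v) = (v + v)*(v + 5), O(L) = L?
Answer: -1794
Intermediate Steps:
A(v) = 2*v*(5 + v) (A(v) = (2*v)*(5 + v) = 2*v*(5 + v))
w(j, b) = 1
M(z) = -300 (M(z) = -6*5*(5 + 5) = -6*5*10 = -3*100 = -300)
O(6)*(w(9, J(x(-1, -2), 2)) + M(-9)) = 6*(1 - 300) = 6*(-299) = -1794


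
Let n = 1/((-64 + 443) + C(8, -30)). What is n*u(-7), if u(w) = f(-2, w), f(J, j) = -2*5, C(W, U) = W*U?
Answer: -10/139 ≈ -0.071942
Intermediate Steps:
C(W, U) = U*W
n = 1/139 (n = 1/((-64 + 443) - 30*8) = 1/(379 - 240) = 1/139 ≈ 0.0071942)
f(J, j) = -10
u(w) = -10
n*u(-7) = (1/139)*(-10) = -10/139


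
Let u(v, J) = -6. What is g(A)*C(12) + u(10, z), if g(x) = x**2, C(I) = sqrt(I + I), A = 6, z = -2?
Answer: -6 + 72*sqrt(6) ≈ 170.36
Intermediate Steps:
C(I) = sqrt(2)*sqrt(I) (C(I) = sqrt(2*I) = sqrt(2)*sqrt(I))
g(A)*C(12) + u(10, z) = 6**2*(sqrt(2)*sqrt(12)) - 6 = 36*(sqrt(2)*(2*sqrt(3))) - 6 = 36*(2*sqrt(6)) - 6 = 72*sqrt(6) - 6 = -6 + 72*sqrt(6)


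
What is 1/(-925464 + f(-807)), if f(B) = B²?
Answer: -1/274215 ≈ -3.6468e-6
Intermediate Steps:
1/(-925464 + f(-807)) = 1/(-925464 + (-807)²) = 1/(-925464 + 651249) = 1/(-274215) = -1/274215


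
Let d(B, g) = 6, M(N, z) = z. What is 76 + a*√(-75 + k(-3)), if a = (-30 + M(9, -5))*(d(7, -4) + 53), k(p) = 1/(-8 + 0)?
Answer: 76 - 2065*I*√1202/4 ≈ 76.0 - 17898.0*I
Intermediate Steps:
k(p) = -⅛ (k(p) = 1/(-8) = -⅛)
a = -2065 (a = (-30 - 5)*(6 + 53) = -35*59 = -2065)
76 + a*√(-75 + k(-3)) = 76 - 2065*√(-75 - ⅛) = 76 - 2065*I*√1202/4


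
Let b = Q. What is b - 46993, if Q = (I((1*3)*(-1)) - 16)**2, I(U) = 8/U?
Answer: -419801/9 ≈ -46645.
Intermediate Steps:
Q = 3136/9 (Q = (8/(((1*3)*(-1))) - 16)**2 = (8/((3*(-1))) - 16)**2 = (8/(-3) - 16)**2 = (8*(-1/3) - 16)**2 = (-8/3 - 16)**2 = (-56/3)**2 = 3136/9 ≈ 348.44)
b = 3136/9 ≈ 348.44
b - 46993 = 3136/9 - 46993 = -419801/9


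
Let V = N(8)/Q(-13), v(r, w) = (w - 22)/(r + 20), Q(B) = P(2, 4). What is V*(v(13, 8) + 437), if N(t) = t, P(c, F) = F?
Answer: 28814/33 ≈ 873.15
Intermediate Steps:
Q(B) = 4
v(r, w) = (-22 + w)/(20 + r)
V = 2 (V = 8/4 = 8*(¼) = 2)
V*(v(13, 8) + 437) = 2*((-22 + 8)/(20 + 13) + 437) = 2*(-14/33 + 437) = 2*(14407/33) = 28814/33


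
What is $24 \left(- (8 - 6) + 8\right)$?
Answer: $144$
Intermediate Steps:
$24 \left(- (8 - 6) + 8\right) = 24 \left(\left(-1\right) 2 + 8\right) = 24 \left(-2 + 8\right) = 24 \cdot 6 = 144$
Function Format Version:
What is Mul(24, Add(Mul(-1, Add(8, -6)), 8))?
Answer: 144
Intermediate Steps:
Mul(24, Add(Mul(-1, Add(8, -6)), 8)) = Mul(24, Add(Mul(-1, 2), 8)) = Mul(24, Add(-2, 8)) = Mul(24, 6) = 144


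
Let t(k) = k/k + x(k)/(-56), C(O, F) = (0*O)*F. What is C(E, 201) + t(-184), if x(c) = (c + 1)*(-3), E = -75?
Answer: -493/56 ≈ -8.8036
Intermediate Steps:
C(O, F) = 0 (C(O, F) = 0*F = 0)
x(c) = -3 - 3*c (x(c) = (1 + c)*(-3) = -3 - 3*c)
t(k) = 59/56 + 3*k/56 (t(k) = k/k + (-3 - 3*k)/(-56) = 1 + (-3 - 3*k)*(-1/56) = 1 + (3/56 + 3*k/56) = 59/56 + 3*k/56)
C(E, 201) + t(-184) = 0 + (59/56 + (3/56)*(-184)) = 0 + (59/56 - 69/7) = 0 - 493/56 = -493/56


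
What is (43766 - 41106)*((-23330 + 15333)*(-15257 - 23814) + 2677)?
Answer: 831126214240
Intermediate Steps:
(43766 - 41106)*((-23330 + 15333)*(-15257 - 23814) + 2677) = 2660*(-7997*(-39071) + 2677) = 2660*(312450787 + 2677) = 2660*312453464 = 831126214240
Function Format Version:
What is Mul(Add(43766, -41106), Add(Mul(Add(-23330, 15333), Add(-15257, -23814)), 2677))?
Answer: 831126214240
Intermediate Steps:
Mul(Add(43766, -41106), Add(Mul(Add(-23330, 15333), Add(-15257, -23814)), 2677)) = Mul(2660, Add(Mul(-7997, -39071), 2677)) = Mul(2660, Add(312450787, 2677)) = Mul(2660, 312453464) = 831126214240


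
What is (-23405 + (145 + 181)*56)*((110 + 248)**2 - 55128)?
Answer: -376062364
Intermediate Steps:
(-23405 + (145 + 181)*56)*((110 + 248)**2 - 55128) = (-23405 + 326*56)*(358**2 - 55128) = (-23405 + 18256)*(128164 - 55128) = -5149*73036 = -376062364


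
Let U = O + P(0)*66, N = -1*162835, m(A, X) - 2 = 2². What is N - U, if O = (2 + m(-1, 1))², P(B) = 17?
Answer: -164021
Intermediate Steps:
m(A, X) = 6 (m(A, X) = 2 + 2² = 2 + 4 = 6)
O = 64 (O = (2 + 6)² = 8² = 64)
N = -162835
U = 1186 (U = 64 + 17*66 = 64 + 1122 = 1186)
N - U = -162835 - 1*1186 = -162835 - 1186 = -164021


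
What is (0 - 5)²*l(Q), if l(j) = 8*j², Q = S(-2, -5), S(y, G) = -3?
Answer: 1800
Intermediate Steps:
Q = -3
(0 - 5)²*l(Q) = (0 - 5)²*(8*(-3)²) = (-5)²*(8*9) = 25*72 = 1800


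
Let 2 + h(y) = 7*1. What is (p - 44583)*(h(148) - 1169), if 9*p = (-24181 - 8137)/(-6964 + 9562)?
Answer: 202239572656/3897 ≈ 5.1896e+7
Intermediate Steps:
h(y) = 5 (h(y) = -2 + 7*1 = -2 + 7 = 5)
p = -16159/11691 (p = ((-24181 - 8137)/(-6964 + 9562))/9 = (-32318/2598)/9 = (-32318*1/2598)/9 = (⅑)*(-16159/1299) = -16159/11691 ≈ -1.3822)
(p - 44583)*(h(148) - 1169) = (-16159/11691 - 44583)*(5 - 1169) = -521236012/11691*(-1164) = 202239572656/3897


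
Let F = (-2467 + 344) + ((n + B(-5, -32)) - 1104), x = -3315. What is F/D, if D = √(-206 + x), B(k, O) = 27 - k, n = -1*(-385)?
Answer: 2810*I*√3521/3521 ≈ 47.356*I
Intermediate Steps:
n = 385
F = -2810 (F = (-2467 + 344) + ((385 + (27 - 1*(-5))) - 1104) = -2123 + ((385 + (27 + 5)) - 1104) = -2123 + ((385 + 32) - 1104) = -2123 + (417 - 1104) = -2123 - 687 = -2810)
D = I*√3521 (D = √(-206 - 3315) = √(-3521) = I*√3521 ≈ 59.338*I)
F/D = -2810*(-I*√3521/3521) = -(-2810)*I*√3521/3521 = 2810*I*√3521/3521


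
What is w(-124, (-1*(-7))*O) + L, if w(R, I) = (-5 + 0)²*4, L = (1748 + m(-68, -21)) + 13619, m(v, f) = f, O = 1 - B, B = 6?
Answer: 15446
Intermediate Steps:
O = -5 (O = 1 - 1*6 = 1 - 6 = -5)
L = 15346 (L = (1748 - 21) + 13619 = 1727 + 13619 = 15346)
w(R, I) = 100 (w(R, I) = (-5)²*4 = 25*4 = 100)
w(-124, (-1*(-7))*O) + L = 100 + 15346 = 15446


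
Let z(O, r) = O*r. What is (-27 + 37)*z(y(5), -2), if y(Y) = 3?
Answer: -60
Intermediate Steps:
(-27 + 37)*z(y(5), -2) = (-27 + 37)*(3*(-2)) = 10*(-6) = -60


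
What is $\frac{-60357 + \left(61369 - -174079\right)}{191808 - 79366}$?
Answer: $\frac{175091}{112442} \approx 1.5572$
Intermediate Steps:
$\frac{-60357 + \left(61369 - -174079\right)}{191808 - 79366} = \frac{-60357 + \left(61369 + 174079\right)}{112442} = \left(-60357 + 235448\right) \frac{1}{112442} = 175091 \cdot \frac{1}{112442} = \frac{175091}{112442}$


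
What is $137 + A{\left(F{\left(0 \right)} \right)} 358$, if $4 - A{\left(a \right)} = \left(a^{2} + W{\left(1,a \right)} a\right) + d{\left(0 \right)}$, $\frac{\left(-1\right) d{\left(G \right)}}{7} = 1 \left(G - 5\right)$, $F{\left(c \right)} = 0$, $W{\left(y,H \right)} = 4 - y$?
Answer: $-10961$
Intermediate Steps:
$d{\left(G \right)} = 35 - 7 G$ ($d{\left(G \right)} = - 7 \cdot 1 \left(G - 5\right) = - 7 \cdot 1 \left(-5 + G\right) = - 7 \left(-5 + G\right) = 35 - 7 G$)
$A{\left(a \right)} = -31 - a^{2} - 3 a$ ($A{\left(a \right)} = 4 - \left(\left(a^{2} + \left(4 - 1\right) a\right) + \left(35 - 0\right)\right) = 4 - \left(\left(a^{2} + \left(4 - 1\right) a\right) + \left(35 + 0\right)\right) = 4 - \left(\left(a^{2} + 3 a\right) + 35\right) = 4 - \left(35 + a^{2} + 3 a\right) = -31 - a^{2} - 3 a$)
$137 + A{\left(F{\left(0 \right)} \right)} 358 = 137 + \left(-31 - 0^{2} - 0\right) 358 = 137 + \left(-31 - 0 + 0\right) 358 = 137 + \left(-31 + 0 + 0\right) 358 = 137 - 11098 = -10961$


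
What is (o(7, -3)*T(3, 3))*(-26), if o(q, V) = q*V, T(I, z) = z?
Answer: 1638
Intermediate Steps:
o(q, V) = V*q
(o(7, -3)*T(3, 3))*(-26) = (-3*7*3)*(-26) = -21*3*(-26) = -63*(-26) = 1638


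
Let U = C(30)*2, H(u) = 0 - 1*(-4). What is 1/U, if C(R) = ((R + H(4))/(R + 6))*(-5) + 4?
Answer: -9/13 ≈ -0.69231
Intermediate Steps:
H(u) = 4 (H(u) = 0 + 4 = 4)
C(R) = 4 - 5*(4 + R)/(6 + R) (C(R) = ((R + 4)/(R + 6))*(-5) + 4 = ((4 + R)/(6 + R))*(-5) + 4 = -5*(4 + R)/(6 + R) + 4 = 4 - 5*(4 + R)/(6 + R))
U = -13/9 (U = ((4 - 1*30)/(6 + 30))*2 = ((4 - 30)/36)*2 = ((1/36)*(-26))*2 = -13/18*2 = -13/9 ≈ -1.4444)
1/U = 1/(-13/9) = -9/13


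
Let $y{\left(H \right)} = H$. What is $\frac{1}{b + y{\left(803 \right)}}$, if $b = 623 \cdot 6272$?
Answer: $\frac{1}{3908259} \approx 2.5587 \cdot 10^{-7}$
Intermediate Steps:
$b = 3907456$
$\frac{1}{b + y{\left(803 \right)}} = \frac{1}{3907456 + 803} = \frac{1}{3908259}$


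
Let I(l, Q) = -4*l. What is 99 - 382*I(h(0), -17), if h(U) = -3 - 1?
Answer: -6013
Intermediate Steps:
h(U) = -4
99 - 382*I(h(0), -17) = 99 - (-1528)*(-4) = 99 - 382*16 = 99 - 6112 = -6013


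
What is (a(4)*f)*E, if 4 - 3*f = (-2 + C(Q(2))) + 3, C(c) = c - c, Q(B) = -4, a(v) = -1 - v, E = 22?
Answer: -110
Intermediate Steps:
C(c) = 0
f = 1 (f = 4/3 - ((-2 + 0) + 3)/3 = 4/3 - (-2 + 3)/3 = 4/3 - ⅓*1 = 4/3 - ⅓ = 1)
(a(4)*f)*E = ((-1 - 1*4)*1)*22 = ((-1 - 4)*1)*22 = -5*1*22 = -5*22 = -110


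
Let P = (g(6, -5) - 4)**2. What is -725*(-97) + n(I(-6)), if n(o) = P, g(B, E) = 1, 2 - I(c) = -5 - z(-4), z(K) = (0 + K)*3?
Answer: 70334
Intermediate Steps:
z(K) = 3*K (z(K) = K*3 = 3*K)
I(c) = -5 (I(c) = 2 - (-5 - 3*(-4)) = 2 - (-5 - 1*(-12)) = 2 - (-5 + 12) = 2 - 1*7 = 2 - 7 = -5)
P = 9 (P = (1 - 4)**2 = (-3)**2 = 9)
n(o) = 9
-725*(-97) + n(I(-6)) = -725*(-97) + 9 = 70325 + 9 = 70334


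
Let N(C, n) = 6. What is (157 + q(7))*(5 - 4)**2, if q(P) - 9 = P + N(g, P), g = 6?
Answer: 179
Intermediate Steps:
q(P) = 15 + P (q(P) = 9 + (P + 6) = 9 + (6 + P) = 15 + P)
(157 + q(7))*(5 - 4)**2 = (157 + (15 + 7))*(5 - 4)**2 = (157 + 22)*1**2 = 179*1 = 179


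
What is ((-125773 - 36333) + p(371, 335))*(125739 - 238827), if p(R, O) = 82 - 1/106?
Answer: 971117472480/53 ≈ 1.8323e+10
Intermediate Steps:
p(R, O) = 8691/106 (p(R, O) = 82 - 1*1/106 = 82 - 1/106 = 8691/106)
((-125773 - 36333) + p(371, 335))*(125739 - 238827) = ((-125773 - 36333) + 8691/106)*(125739 - 238827) = (-162106 + 8691/106)*(-113088) = -17174545/106*(-113088) = 971117472480/53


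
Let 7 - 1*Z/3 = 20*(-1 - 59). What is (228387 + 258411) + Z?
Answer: 490419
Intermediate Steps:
Z = 3621 (Z = 21 - 60*(-1 - 59) = 21 - 60*(-60) = 21 - 3*(-1200) = 21 + 3600 = 3621)
(228387 + 258411) + Z = (228387 + 258411) + 3621 = 486798 + 3621 = 490419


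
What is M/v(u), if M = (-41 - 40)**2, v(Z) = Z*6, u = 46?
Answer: 2187/92 ≈ 23.772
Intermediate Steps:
v(Z) = 6*Z
M = 6561 (M = (-81)**2 = 6561)
M/v(u) = 6561/((6*46)) = 6561/276 = 6561*(1/276) = 2187/92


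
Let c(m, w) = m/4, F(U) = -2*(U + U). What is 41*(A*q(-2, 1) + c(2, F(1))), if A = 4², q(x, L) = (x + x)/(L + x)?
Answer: 5289/2 ≈ 2644.5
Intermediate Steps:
F(U) = -4*U
c(m, w) = m/4 (c(m, w) = m*(¼) = m/4)
q(x, L) = 2*x/(L + x) (q(x, L) = (2*x)/(L + x) = 2*x/(L + x))
A = 16
41*(A*q(-2, 1) + c(2, F(1))) = 41*(16*(2*(-2)/(1 - 2)) + (¼)*2) = 41*(16*(2*(-2)/(-1)) + ½) = 41*(16*(2*(-2)*(-1)) + ½) = 41*(16*4 + ½) = 41*(64 + ½) = 41*(129/2) = 5289/2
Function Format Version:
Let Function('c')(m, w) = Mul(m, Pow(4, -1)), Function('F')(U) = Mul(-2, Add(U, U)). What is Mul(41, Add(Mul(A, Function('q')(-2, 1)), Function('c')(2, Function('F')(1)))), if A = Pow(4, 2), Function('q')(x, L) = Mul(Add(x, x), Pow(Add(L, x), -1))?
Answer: Rational(5289, 2) ≈ 2644.5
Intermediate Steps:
Function('F')(U) = Mul(-4, U) (Function('F')(U) = Mul(-2, Mul(2, U)) = Mul(-4, U))
Function('c')(m, w) = Mul(Rational(1, 4), m) (Function('c')(m, w) = Mul(m, Rational(1, 4)) = Mul(Rational(1, 4), m))
Function('q')(x, L) = Mul(2, x, Pow(Add(L, x), -1)) (Function('q')(x, L) = Mul(Mul(2, x), Pow(Add(L, x), -1)) = Mul(2, x, Pow(Add(L, x), -1)))
A = 16
Mul(41, Add(Mul(A, Function('q')(-2, 1)), Function('c')(2, Function('F')(1)))) = Mul(41, Add(Mul(16, Mul(2, -2, Pow(Add(1, -2), -1))), Mul(Rational(1, 4), 2))) = Mul(41, Add(Mul(16, Mul(2, -2, Pow(-1, -1))), Rational(1, 2))) = Mul(41, Add(Mul(16, Mul(2, -2, -1)), Rational(1, 2))) = Mul(41, Add(Mul(16, 4), Rational(1, 2))) = Mul(41, Add(64, Rational(1, 2))) = Mul(41, Rational(129, 2)) = Rational(5289, 2)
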